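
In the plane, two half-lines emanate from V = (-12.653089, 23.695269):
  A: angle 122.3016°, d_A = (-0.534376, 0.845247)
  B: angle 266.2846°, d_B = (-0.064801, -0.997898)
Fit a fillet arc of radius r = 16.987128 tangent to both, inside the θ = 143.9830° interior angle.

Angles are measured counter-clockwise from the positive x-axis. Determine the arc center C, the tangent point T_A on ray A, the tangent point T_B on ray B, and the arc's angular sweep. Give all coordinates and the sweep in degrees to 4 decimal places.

center=(-29.9624,19.2854) T_A=(-15.6040,28.3629) T_B=(-13.0109,18.1846) sweep=36.0170

bisector direction at 194.2931° = (-0.969045,-0.246882)
center distance |VC| = r/sin(θ/2) = 16.987128/sin(71.9915°) = 17.862185
C = V + |VC|·bis = (-29.9624,19.2854)
T_A = V + ((C−V)·d_A)·d_A = V + 5.5222·d_A = (-15.6040,28.3629)
T_B = V + ((C−V)·d_B)·d_B = V + 5.5222·d_B = (-13.0109,18.1846)
sweep = 180° − θ = 36.0170°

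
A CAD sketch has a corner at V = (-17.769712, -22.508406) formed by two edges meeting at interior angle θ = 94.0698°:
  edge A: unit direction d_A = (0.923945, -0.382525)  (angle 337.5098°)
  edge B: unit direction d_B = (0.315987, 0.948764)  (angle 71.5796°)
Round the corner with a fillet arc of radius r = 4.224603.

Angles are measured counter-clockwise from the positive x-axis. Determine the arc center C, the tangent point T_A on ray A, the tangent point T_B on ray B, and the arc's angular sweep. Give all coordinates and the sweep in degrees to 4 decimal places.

center=(-12.5182,-20.1102) T_A=(-14.1343,-24.0135) T_B=(-16.5264,-18.7753) sweep=85.9302

bisector direction at 24.5447° = (0.909637,0.415403)
center distance |VC| = r/sin(θ/2) = 4.224603/sin(47.0349°) = 5.773138
C = V + |VC|·bis = (-12.5182,-20.1102)
T_A = V + ((C−V)·d_A)·d_A = V + 3.9347·d_A = (-14.1343,-24.0135)
T_B = V + ((C−V)·d_B)·d_B = V + 3.9347·d_B = (-16.5264,-18.7753)
sweep = 180° − θ = 85.9302°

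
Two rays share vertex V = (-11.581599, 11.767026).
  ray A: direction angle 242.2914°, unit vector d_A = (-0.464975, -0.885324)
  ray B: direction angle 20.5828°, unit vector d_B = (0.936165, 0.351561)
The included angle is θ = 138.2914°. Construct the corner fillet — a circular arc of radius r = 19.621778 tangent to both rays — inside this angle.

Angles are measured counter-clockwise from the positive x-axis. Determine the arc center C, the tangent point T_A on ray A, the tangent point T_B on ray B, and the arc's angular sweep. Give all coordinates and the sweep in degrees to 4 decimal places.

bisector direction at 311.4371° = (0.661797,-0.749683)
center distance |VC| = r/sin(θ/2) = 19.621778/sin(69.1457°) = 20.997341
C = V + |VC|·bis = (2.3144,-3.9743)
T_A = V + ((C−V)·d_A)·d_A = V + 7.4749·d_A = (-15.0572,5.1493)
T_B = V + ((C−V)·d_B)·d_B = V + 7.4749·d_B = (-4.5839,14.3949)
sweep = 180° − θ = 41.7086°

center=(2.3144,-3.9743) T_A=(-15.0572,5.1493) T_B=(-4.5839,14.3949) sweep=41.7086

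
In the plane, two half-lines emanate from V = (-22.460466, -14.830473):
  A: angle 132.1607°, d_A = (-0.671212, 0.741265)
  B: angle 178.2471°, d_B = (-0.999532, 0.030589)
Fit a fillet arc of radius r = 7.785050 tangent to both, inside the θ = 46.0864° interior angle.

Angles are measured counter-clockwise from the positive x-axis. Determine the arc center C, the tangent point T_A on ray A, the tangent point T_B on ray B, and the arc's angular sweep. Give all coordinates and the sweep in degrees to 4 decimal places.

bisector direction at 155.2039° = (-0.907806,0.419390)
center distance |VC| = r/sin(θ/2) = 7.785050/sin(23.0432°) = 19.888992
C = V + |VC|·bis = (-40.5158,-6.4892)
T_A = V + ((C−V)·d_A)·d_A = V + 18.3020·d_A = (-34.7450,-1.2638)
T_B = V + ((C−V)·d_B)·d_B = V + 18.3020·d_B = (-40.7540,-14.2706)
sweep = 180° − θ = 133.9136°

center=(-40.5158,-6.4892) T_A=(-34.7450,-1.2638) T_B=(-40.7540,-14.2706) sweep=133.9136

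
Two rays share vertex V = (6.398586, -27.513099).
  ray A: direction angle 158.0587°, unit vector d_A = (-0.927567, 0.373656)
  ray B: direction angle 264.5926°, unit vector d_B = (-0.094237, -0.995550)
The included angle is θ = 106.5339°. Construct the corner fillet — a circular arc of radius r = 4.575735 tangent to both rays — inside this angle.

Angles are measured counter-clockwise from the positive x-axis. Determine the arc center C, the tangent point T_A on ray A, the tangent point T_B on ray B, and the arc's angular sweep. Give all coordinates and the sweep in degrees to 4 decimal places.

center=(1.5214,-30.4815) T_A=(3.2312,-26.2372) T_B=(6.0768,-30.9127) sweep=73.4661

bisector direction at 211.3256° = (-0.854226,-0.519902)
center distance |VC| = r/sin(θ/2) = 4.575735/sin(53.2670°) = 5.709458
C = V + |VC|·bis = (1.5214,-30.4815)
T_A = V + ((C−V)·d_A)·d_A = V + 3.4148·d_A = (3.2312,-26.2372)
T_B = V + ((C−V)·d_B)·d_B = V + 3.4148·d_B = (6.0768,-30.9127)
sweep = 180° − θ = 73.4661°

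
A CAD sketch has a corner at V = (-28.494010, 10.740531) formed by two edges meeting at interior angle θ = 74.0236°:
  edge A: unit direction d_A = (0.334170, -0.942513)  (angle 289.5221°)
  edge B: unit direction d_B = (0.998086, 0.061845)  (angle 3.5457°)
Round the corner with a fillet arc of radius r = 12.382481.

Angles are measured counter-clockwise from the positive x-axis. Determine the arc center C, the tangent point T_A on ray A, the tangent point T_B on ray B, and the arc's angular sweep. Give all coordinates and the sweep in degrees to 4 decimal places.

center=(-11.3346,-0.6024) T_A=(-23.0052,-4.7403) T_B=(-12.1004,11.7563) sweep=105.9764

bisector direction at 326.5339° = (0.834212,-0.551444)
center distance |VC| = r/sin(θ/2) = 12.382481/sin(37.0118°) = 20.569606
C = V + |VC|·bis = (-11.3346,-0.6024)
T_A = V + ((C−V)·d_A)·d_A = V + 16.4251·d_A = (-23.0052,-4.7403)
T_B = V + ((C−V)·d_B)·d_B = V + 16.4251·d_B = (-12.1004,11.7563)
sweep = 180° − θ = 105.9764°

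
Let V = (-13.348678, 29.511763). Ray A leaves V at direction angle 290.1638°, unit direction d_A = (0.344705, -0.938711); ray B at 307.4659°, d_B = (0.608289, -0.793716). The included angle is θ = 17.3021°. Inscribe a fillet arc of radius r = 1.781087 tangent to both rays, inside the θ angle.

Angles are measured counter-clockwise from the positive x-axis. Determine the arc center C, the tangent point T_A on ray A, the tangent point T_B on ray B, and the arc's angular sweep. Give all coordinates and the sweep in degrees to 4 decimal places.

bisector direction at 298.8148° = (0.481981,-0.876182)
center distance |VC| = r/sin(θ/2) = 1.781087/sin(8.6510°) = 11.841054
C = V + |VC|·bis = (-7.6415,19.1368)
T_A = V + ((C−V)·d_A)·d_A = V + 11.7063·d_A = (-9.3134,18.5229)
T_B = V + ((C−V)·d_B)·d_B = V + 11.7063·d_B = (-6.2278,20.2203)
sweep = 180° − θ = 162.6979°

center=(-7.6415,19.1368) T_A=(-9.3134,18.5229) T_B=(-6.2278,20.2203) sweep=162.6979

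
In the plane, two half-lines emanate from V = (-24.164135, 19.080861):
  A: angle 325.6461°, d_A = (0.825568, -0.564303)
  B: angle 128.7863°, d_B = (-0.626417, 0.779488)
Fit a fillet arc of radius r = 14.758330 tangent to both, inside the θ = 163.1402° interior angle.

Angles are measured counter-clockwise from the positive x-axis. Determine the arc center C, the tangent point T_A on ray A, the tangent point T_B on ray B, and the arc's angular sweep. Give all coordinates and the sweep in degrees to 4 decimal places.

bisector direction at 47.2162° = (0.679234,0.733922)
center distance |VC| = r/sin(θ/2) = 14.758330/sin(81.5701°) = 14.919521
C = V + |VC|·bis = (-14.0303,30.0306)
T_A = V + ((C−V)·d_A)·d_A = V + 2.1872·d_A = (-22.3585,17.8466)
T_B = V + ((C−V)·d_B)·d_B = V + 2.1872·d_B = (-25.5342,20.7857)
sweep = 180° − θ = 16.8598°

center=(-14.0303,30.0306) T_A=(-22.3585,17.8466) T_B=(-25.5342,20.7857) sweep=16.8598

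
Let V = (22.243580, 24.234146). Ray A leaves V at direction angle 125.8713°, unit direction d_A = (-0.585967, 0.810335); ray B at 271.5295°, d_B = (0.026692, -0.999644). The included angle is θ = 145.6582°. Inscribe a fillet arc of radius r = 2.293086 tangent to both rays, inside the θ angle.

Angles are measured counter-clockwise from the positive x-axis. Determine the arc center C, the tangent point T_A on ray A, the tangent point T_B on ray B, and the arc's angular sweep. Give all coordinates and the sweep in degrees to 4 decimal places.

bisector direction at 198.7004° = (-0.947208,-0.320620)
center distance |VC| = r/sin(θ/2) = 2.293086/sin(72.8291°) = 2.400060
C = V + |VC|·bis = (19.9702,23.4646)
T_A = V + ((C−V)·d_A)·d_A = V + 0.7086·d_A = (21.8284,24.8083)
T_B = V + ((C−V)·d_B)·d_B = V + 0.7086·d_B = (22.2625,23.5258)
sweep = 180° − θ = 34.3418°

center=(19.9702,23.4646) T_A=(21.8284,24.8083) T_B=(22.2625,23.5258) sweep=34.3418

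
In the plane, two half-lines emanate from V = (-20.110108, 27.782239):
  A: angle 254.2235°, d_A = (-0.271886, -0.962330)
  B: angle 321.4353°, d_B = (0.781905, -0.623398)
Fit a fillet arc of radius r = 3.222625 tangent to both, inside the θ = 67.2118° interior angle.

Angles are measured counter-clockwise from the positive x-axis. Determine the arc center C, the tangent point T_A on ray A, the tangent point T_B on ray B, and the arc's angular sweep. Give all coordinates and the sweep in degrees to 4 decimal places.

center=(-18.3274,22.2394) T_A=(-21.4286,23.1156) T_B=(-16.3184,24.7592) sweep=112.7882

bisector direction at 287.8294° = (0.306184,-0.951972)
center distance |VC| = r/sin(θ/2) = 3.222625/sin(33.6059°) = 5.822506
C = V + |VC|·bis = (-18.3274,22.2394)
T_A = V + ((C−V)·d_A)·d_A = V + 4.8494·d_A = (-21.4286,23.1156)
T_B = V + ((C−V)·d_B)·d_B = V + 4.8494·d_B = (-16.3184,24.7592)
sweep = 180° − θ = 112.7882°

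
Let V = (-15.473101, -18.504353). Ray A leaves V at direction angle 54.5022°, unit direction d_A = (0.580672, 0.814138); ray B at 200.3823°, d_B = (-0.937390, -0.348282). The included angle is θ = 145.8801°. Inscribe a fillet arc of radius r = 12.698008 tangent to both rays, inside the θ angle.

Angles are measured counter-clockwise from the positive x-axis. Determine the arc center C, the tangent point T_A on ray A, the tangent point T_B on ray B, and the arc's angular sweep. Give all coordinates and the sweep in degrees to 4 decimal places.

center=(-23.5483,-7.9585) T_A=(-13.2104,-15.3319) T_B=(-19.1258,-19.8615) sweep=34.1199

bisector direction at 127.4423° = (-0.607961,0.793967)
center distance |VC| = r/sin(θ/2) = 12.698008/sin(72.9400°) = 13.282459
C = V + |VC|·bis = (-23.5483,-7.9585)
T_A = V + ((C−V)·d_A)·d_A = V + 3.8967·d_A = (-13.2104,-15.3319)
T_B = V + ((C−V)·d_B)·d_B = V + 3.8967·d_B = (-19.1258,-19.8615)
sweep = 180° − θ = 34.1199°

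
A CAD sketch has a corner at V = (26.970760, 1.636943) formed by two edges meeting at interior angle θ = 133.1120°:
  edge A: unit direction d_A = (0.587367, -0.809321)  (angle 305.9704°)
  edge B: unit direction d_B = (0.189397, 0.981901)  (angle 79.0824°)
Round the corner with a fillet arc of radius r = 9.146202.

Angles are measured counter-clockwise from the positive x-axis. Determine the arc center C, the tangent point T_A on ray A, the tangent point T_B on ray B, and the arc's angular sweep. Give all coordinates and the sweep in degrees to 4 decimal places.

bisector direction at 12.5264° = (0.976196,0.216889)
center distance |VC| = r/sin(θ/2) = 9.146202/sin(66.5560°) = 9.969163
C = V + |VC|·bis = (36.7026,3.7991)
T_A = V + ((C−V)·d_A)·d_A = V + 3.9663·d_A = (29.3004,-1.5730)
T_B = V + ((C−V)·d_B)·d_B = V + 3.9663·d_B = (27.7220,5.5314)
sweep = 180° − θ = 46.8880°

center=(36.7026,3.7991) T_A=(29.3004,-1.5730) T_B=(27.7220,5.5314) sweep=46.8880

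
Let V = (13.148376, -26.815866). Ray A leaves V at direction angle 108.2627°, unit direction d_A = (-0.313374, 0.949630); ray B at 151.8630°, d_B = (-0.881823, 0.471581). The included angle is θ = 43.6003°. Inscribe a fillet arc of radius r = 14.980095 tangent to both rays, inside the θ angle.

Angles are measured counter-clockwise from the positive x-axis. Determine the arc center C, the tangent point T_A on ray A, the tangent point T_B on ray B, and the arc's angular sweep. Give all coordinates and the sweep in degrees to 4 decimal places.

center=(-12.8139,4.0559) T_A=(1.4117,8.7503) T_B=(-19.8782,-9.1539) sweep=136.3997

bisector direction at 130.0628° = (-0.643628,0.765339)
center distance |VC| = r/sin(θ/2) = 14.980095/sin(21.8001°) = 40.337357
C = V + |VC|·bis = (-12.8139,4.0559)
T_A = V + ((C−V)·d_A)·d_A = V + 37.4526·d_A = (1.4117,8.7503)
T_B = V + ((C−V)·d_B)·d_B = V + 37.4526·d_B = (-19.8782,-9.1539)
sweep = 180° − θ = 136.3997°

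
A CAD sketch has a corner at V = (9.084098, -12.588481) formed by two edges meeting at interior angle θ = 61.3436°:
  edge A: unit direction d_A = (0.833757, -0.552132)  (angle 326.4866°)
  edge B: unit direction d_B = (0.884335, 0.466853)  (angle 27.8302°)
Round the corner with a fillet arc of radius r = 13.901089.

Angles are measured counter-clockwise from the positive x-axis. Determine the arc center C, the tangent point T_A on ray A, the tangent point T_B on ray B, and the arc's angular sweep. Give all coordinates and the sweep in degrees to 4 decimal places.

bisector direction at 357.1584° = (0.998770,-0.049575)
center distance |VC| = r/sin(θ/2) = 13.901089/sin(30.6718°) = 27.250644
C = V + |VC|·bis = (36.3012,-13.9394)
T_A = V + ((C−V)·d_A)·d_A = V + 23.4384·d_A = (28.6260,-25.5296)
T_B = V + ((C−V)·d_B)·d_B = V + 23.4384·d_B = (29.8115,-1.6462)
sweep = 180° − θ = 118.6564°

center=(36.3012,-13.9394) T_A=(28.6260,-25.5296) T_B=(29.8115,-1.6462) sweep=118.6564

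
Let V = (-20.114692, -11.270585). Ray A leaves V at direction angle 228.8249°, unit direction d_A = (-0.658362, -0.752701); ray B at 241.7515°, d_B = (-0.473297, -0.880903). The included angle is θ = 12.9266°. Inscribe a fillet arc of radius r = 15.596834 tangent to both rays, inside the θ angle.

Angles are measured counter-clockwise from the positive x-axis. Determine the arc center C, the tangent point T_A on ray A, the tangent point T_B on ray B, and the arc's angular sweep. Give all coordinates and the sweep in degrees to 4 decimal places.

bisector direction at 235.2882° = (-0.569449,-0.822027)
center distance |VC| = r/sin(θ/2) = 15.596834/sin(6.4633°) = 138.556287
C = V + |VC|·bis = (-99.0154,-125.1676)
T_A = V + ((C−V)·d_A)·d_A = V + 137.6756·d_A = (-110.7552,-114.8992)
T_B = V + ((C−V)·d_B)·d_B = V + 137.6756·d_B = (-85.2761,-132.5495)
sweep = 180° − θ = 167.0734°

center=(-99.0154,-125.1676) T_A=(-110.7552,-114.8992) T_B=(-85.2761,-132.5495) sweep=167.0734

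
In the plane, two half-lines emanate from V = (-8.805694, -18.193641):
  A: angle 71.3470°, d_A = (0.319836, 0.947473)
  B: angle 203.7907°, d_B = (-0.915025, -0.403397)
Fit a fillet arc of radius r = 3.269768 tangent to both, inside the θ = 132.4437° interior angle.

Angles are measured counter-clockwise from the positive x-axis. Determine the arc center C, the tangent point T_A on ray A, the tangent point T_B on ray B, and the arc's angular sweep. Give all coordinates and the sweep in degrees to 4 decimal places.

bisector direction at 137.5688° = (-0.738089,0.674704)
center distance |VC| = r/sin(θ/2) = 3.269768/sin(66.2219°) = 3.573074
C = V + |VC|·bis = (-11.4429,-15.7829)
T_A = V + ((C−V)·d_A)·d_A = V + 1.4407·d_A = (-8.3449,-16.8287)
T_B = V + ((C−V)·d_B)·d_B = V + 1.4407·d_B = (-10.1239,-18.7748)
sweep = 180° − θ = 47.5563°

center=(-11.4429,-15.7829) T_A=(-8.3449,-16.8287) T_B=(-10.1239,-18.7748) sweep=47.5563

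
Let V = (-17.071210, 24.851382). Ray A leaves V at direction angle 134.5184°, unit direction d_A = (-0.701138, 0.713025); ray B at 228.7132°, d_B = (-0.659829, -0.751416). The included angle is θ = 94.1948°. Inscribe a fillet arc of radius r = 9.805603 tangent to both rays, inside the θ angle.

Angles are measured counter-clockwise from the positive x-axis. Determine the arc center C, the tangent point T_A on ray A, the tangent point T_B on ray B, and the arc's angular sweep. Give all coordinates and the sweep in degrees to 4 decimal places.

bisector direction at 181.6158° = (-0.999602,-0.028197)
center distance |VC| = r/sin(θ/2) = 9.805603/sin(47.0974°) = 13.386269
C = V + |VC|·bis = (-30.4522,24.4739)
T_A = V + ((C−V)·d_A)·d_A = V + 9.1128·d_A = (-23.4605,31.3490)
T_B = V + ((C−V)·d_B)·d_B = V + 9.1128·d_B = (-23.0841,18.0039)
sweep = 180° − θ = 85.8052°

center=(-30.4522,24.4739) T_A=(-23.4605,31.3490) T_B=(-23.0841,18.0039) sweep=85.8052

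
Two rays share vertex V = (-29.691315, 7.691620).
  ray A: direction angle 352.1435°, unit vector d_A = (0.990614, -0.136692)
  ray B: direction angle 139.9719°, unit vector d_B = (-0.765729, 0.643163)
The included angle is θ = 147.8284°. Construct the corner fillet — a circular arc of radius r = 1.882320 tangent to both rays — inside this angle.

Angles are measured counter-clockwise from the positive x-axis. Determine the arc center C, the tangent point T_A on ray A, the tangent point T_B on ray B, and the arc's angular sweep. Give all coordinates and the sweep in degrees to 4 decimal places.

center=(-28.8963,9.4821) T_A=(-29.1536,7.6174) T_B=(-30.1070,8.0407) sweep=32.1716

bisector direction at 66.0577° = (0.405816,0.913955)
center distance |VC| = r/sin(θ/2) = 1.882320/sin(73.9142°) = 1.959020
C = V + |VC|·bis = (-28.8963,9.4821)
T_A = V + ((C−V)·d_A)·d_A = V + 0.5428·d_A = (-29.1536,7.6174)
T_B = V + ((C−V)·d_B)·d_B = V + 0.5428·d_B = (-30.1070,8.0407)
sweep = 180° − θ = 32.1716°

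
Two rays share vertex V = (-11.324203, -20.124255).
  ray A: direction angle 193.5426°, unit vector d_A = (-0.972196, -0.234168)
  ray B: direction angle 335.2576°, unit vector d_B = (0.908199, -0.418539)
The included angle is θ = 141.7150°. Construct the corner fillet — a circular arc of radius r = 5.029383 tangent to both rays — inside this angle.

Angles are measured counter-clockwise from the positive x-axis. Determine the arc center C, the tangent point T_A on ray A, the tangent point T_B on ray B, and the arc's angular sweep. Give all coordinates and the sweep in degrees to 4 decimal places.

bisector direction at 264.4001° = (-0.097581,-0.995228)
center distance |VC| = r/sin(θ/2) = 5.029383/sin(70.8575°) = 5.323755
C = V + |VC|·bis = (-11.8437,-25.4226)
T_A = V + ((C−V)·d_A)·d_A = V + 1.7458·d_A = (-13.0214,-20.5331)
T_B = V + ((C−V)·d_B)·d_B = V + 1.7458·d_B = (-9.7387,-20.8549)
sweep = 180° − θ = 38.2850°

center=(-11.8437,-25.4226) T_A=(-13.0214,-20.5331) T_B=(-9.7387,-20.8549) sweep=38.2850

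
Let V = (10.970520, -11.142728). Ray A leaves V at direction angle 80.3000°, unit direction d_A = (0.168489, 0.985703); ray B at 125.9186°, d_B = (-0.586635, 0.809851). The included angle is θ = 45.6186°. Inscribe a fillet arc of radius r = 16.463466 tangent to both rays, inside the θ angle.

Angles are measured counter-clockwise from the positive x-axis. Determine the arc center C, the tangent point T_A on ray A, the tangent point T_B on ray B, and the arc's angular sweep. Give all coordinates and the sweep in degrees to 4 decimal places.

center=(1.3383,30.2188) T_A=(17.5664,27.4449) T_B=(-11.9946,20.5607) sweep=134.3814

bisector direction at 103.1093° = (-0.226809,0.973939)
center distance |VC| = r/sin(θ/2) = 16.463466/sin(22.8093°) = 42.468257
C = V + |VC|·bis = (1.3383,30.2188)
T_A = V + ((C−V)·d_A)·d_A = V + 39.1472·d_A = (17.5664,27.4449)
T_B = V + ((C−V)·d_B)·d_B = V + 39.1472·d_B = (-11.9946,20.5607)
sweep = 180° − θ = 134.3814°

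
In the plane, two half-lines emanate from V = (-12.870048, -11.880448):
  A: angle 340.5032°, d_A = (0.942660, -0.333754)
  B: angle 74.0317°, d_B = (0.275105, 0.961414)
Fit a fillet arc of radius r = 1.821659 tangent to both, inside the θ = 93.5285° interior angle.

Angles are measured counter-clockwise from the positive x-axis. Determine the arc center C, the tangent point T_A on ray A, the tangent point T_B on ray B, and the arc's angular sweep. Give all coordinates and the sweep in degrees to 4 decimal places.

bisector direction at 27.2675° = (0.888878,0.458145)
center distance |VC| = r/sin(θ/2) = 1.821659/sin(46.7642°) = 2.500419
C = V + |VC|·bis = (-10.6475,-10.7349)
T_A = V + ((C−V)·d_A)·d_A = V + 1.7128·d_A = (-11.2555,-12.4521)
T_B = V + ((C−V)·d_B)·d_B = V + 1.7128·d_B = (-12.3988,-10.2337)
sweep = 180° − θ = 86.4715°

center=(-10.6475,-10.7349) T_A=(-11.2555,-12.4521) T_B=(-12.3988,-10.2337) sweep=86.4715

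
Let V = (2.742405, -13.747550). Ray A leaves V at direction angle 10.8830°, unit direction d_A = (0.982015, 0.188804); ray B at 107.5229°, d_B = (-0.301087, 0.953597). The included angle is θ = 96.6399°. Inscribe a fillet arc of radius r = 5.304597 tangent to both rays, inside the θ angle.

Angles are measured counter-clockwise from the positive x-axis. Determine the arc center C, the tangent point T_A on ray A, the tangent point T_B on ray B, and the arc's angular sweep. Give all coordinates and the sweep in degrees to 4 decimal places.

center=(6.3788,-7.6467) T_A=(7.3804,-12.8558) T_B=(1.3204,-9.2438) sweep=83.3601

bisector direction at 59.2029° = (0.511999,0.858986)
center distance |VC| = r/sin(θ/2) = 5.304597/sin(48.3199°) = 7.102439
C = V + |VC|·bis = (6.3788,-7.6467)
T_A = V + ((C−V)·d_A)·d_A = V + 4.7229·d_A = (7.3804,-12.8558)
T_B = V + ((C−V)·d_B)·d_B = V + 4.7229·d_B = (1.3204,-9.2438)
sweep = 180° − θ = 83.3601°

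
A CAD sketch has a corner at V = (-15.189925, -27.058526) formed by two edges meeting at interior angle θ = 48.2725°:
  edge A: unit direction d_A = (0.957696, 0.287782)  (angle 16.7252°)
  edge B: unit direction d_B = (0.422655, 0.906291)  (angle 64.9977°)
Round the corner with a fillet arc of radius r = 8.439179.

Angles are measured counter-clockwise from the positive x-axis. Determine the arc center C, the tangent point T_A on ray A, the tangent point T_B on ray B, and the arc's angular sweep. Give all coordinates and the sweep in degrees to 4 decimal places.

bisector direction at 40.8614° = (0.756294,0.654232)
center distance |VC| = r/sin(θ/2) = 8.439179/sin(24.1363°) = 20.638336
C = V + |VC|·bis = (0.4187,-13.5563)
T_A = V + ((C−V)·d_A)·d_A = V + 18.8340·d_A = (2.8474,-21.6384)
T_B = V + ((C−V)·d_B)·d_B = V + 18.8340·d_B = (-7.2296,-9.9894)
sweep = 180° − θ = 131.7275°

center=(0.4187,-13.5563) T_A=(2.8474,-21.6384) T_B=(-7.2296,-9.9894) sweep=131.7275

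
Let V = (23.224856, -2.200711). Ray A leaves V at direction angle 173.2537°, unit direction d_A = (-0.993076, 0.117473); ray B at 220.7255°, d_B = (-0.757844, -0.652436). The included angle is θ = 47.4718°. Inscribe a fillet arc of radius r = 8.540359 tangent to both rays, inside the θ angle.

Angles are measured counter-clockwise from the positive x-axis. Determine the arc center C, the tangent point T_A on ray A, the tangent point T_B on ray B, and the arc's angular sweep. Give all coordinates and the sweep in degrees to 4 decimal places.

bisector direction at 196.9896° = (-0.956358,-0.292198)
center distance |VC| = r/sin(θ/2) = 8.540359/sin(23.7359°) = 21.217154
C = V + |VC|·bis = (2.9337,-8.4003)
T_A = V + ((C−V)·d_A)·d_A = V + 19.4224·d_A = (3.9369,0.0809)
T_B = V + ((C−V)·d_B)·d_B = V + 19.4224·d_B = (8.5057,-14.8726)
sweep = 180° − θ = 132.5282°

center=(2.9337,-8.4003) T_A=(3.9369,0.0809) T_B=(8.5057,-14.8726) sweep=132.5282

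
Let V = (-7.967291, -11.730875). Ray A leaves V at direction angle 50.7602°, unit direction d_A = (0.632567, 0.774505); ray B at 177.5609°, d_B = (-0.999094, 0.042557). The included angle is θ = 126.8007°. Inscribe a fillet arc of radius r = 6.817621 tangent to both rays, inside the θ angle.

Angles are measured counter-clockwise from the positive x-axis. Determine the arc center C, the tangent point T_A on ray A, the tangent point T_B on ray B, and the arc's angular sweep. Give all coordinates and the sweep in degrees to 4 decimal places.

bisector direction at 114.1606° = (-0.409295,0.912402)
center distance |VC| = r/sin(θ/2) = 6.817621/sin(63.4004°) = 7.624636
C = V + |VC|·bis = (-11.0880,-4.7741)
T_A = V + ((C−V)·d_A)·d_A = V + 3.4140·d_A = (-5.8077,-9.0867)
T_B = V + ((C−V)·d_B)·d_B = V + 3.4140·d_B = (-11.3782,-11.5856)
sweep = 180° − θ = 53.1993°

center=(-11.0880,-4.7741) T_A=(-5.8077,-9.0867) T_B=(-11.3782,-11.5856) sweep=53.1993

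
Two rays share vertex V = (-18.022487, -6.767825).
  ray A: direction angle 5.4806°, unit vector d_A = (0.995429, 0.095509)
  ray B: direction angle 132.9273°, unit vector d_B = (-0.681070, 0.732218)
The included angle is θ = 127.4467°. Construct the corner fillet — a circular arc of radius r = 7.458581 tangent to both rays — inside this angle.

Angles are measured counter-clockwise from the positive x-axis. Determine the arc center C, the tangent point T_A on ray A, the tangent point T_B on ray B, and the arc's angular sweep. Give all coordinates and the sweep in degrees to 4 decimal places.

center=(-15.0692,1.0084) T_A=(-14.3568,-6.4161) T_B=(-20.5305,-4.0714) sweep=52.5533

bisector direction at 69.2040° = (0.355043,0.934850)
center distance |VC| = r/sin(θ/2) = 7.458581/sin(63.7234°) = 8.318118
C = V + |VC|·bis = (-15.0692,1.0084)
T_A = V + ((C−V)·d_A)·d_A = V + 3.6825·d_A = (-14.3568,-6.4161)
T_B = V + ((C−V)·d_B)·d_B = V + 3.6825·d_B = (-20.5305,-4.0714)
sweep = 180° − θ = 52.5533°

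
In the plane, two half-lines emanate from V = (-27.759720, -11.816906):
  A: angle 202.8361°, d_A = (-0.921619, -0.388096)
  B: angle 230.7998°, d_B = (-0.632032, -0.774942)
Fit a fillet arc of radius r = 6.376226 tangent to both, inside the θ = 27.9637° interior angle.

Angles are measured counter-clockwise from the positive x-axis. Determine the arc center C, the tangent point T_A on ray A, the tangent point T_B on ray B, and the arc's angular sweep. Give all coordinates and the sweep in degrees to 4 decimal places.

center=(-48.8861,-27.6318) T_A=(-51.3607,-21.7554) T_B=(-43.9449,-31.6618) sweep=152.0363

bisector direction at 216.8179° = (-0.800544,-0.599274)
center distance |VC| = r/sin(θ/2) = 6.376226/sin(13.9818°) = 26.390078
C = V + |VC|·bis = (-48.8861,-27.6318)
T_A = V + ((C−V)·d_A)·d_A = V + 25.6082·d_A = (-51.3607,-21.7554)
T_B = V + ((C−V)·d_B)·d_B = V + 25.6082·d_B = (-43.9449,-31.6618)
sweep = 180° − θ = 152.0363°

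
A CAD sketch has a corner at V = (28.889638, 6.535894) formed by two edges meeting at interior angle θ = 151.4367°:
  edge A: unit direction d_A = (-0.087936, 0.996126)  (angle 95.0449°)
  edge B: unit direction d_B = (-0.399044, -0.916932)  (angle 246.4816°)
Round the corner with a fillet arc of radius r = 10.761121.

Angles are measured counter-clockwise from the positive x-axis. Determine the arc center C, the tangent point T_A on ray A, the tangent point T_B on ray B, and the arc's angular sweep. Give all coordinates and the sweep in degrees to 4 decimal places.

center=(17.9293,8.3183) T_A=(28.6488,9.2646) T_B=(27.7965,4.0241) sweep=28.5633

bisector direction at 170.7632° = (-0.987034,0.160514)
center distance |VC| = r/sin(θ/2) = 10.761121/sin(75.7184°) = 11.104302
C = V + |VC|·bis = (17.9293,8.3183)
T_A = V + ((C−V)·d_A)·d_A = V + 2.7393·d_A = (28.6488,9.2646)
T_B = V + ((C−V)·d_B)·d_B = V + 2.7393·d_B = (27.7965,4.0241)
sweep = 180° − θ = 28.5633°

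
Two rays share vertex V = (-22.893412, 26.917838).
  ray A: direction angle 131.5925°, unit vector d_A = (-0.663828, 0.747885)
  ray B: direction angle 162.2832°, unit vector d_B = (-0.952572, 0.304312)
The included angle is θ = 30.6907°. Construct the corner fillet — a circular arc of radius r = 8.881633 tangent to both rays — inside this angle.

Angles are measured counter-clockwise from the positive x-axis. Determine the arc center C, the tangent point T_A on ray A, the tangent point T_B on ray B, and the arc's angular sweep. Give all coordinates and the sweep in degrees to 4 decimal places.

center=(-51.0207,45.2273) T_A=(-44.3783,51.1232) T_B=(-53.7235,36.7669) sweep=149.3093

bisector direction at 146.9378° = (-0.838079,0.545548)
center distance |VC| = r/sin(θ/2) = 8.881633/sin(15.3453°) = 33.561643
C = V + |VC|·bis = (-51.0207,45.2273)
T_A = V + ((C−V)·d_A)·d_A = V + 32.3651·d_A = (-44.3783,51.1232)
T_B = V + ((C−V)·d_B)·d_B = V + 32.3651·d_B = (-53.7235,36.7669)
sweep = 180° − θ = 149.3093°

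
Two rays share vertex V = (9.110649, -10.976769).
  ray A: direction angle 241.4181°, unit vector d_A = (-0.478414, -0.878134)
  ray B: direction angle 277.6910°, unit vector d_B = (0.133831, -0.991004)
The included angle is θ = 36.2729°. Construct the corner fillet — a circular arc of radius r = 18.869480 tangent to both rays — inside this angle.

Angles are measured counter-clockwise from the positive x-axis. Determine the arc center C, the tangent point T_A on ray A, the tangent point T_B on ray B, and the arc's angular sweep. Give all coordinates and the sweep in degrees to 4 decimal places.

bisector direction at 259.5546° = (-0.181299,-0.983428)
center distance |VC| = r/sin(θ/2) = 18.869480/sin(18.1364°) = 60.618786
C = V + |VC|·bis = (-1.8795,-70.5910)
T_A = V + ((C−V)·d_A)·d_A = V + 57.6071·d_A = (-18.4494,-61.5635)
T_B = V + ((C−V)·d_B)·d_B = V + 57.6071·d_B = (16.8202,-68.0657)
sweep = 180° − θ = 143.7271°

center=(-1.8795,-70.5910) T_A=(-18.4494,-61.5635) T_B=(16.8202,-68.0657) sweep=143.7271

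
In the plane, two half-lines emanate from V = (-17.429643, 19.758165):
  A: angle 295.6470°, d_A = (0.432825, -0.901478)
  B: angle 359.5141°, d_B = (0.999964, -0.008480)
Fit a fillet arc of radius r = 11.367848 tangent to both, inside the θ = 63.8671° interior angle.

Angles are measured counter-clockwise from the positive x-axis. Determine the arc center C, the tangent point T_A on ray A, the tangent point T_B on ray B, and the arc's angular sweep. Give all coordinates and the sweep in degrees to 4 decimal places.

center=(0.7127,8.2360) T_A=(-9.5352,3.3158) T_B=(0.8091,19.6035) sweep=116.1329

bisector direction at 327.5805° = (0.844146,-0.536113)
center distance |VC| = r/sin(θ/2) = 11.367848/sin(31.9336°) = 21.491942
C = V + |VC|·bis = (0.7127,8.2360)
T_A = V + ((C−V)·d_A)·d_A = V + 18.2394·d_A = (-9.5352,3.3158)
T_B = V + ((C−V)·d_B)·d_B = V + 18.2394·d_B = (0.8091,19.6035)
sweep = 180° − θ = 116.1329°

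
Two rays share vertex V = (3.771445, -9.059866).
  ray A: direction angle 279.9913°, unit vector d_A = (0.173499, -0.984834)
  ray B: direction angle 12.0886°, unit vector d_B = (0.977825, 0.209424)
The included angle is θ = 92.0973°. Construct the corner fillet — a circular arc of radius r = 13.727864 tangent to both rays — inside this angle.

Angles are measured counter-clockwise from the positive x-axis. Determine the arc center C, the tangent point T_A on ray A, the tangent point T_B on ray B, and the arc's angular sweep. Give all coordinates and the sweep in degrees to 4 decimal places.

center=(19.5873,-19.7117) T_A=(6.0676,-22.0935) T_B=(16.7123,-6.2883) sweep=87.9027

bisector direction at 326.0400° = (0.829427,-0.558615)
center distance |VC| = r/sin(θ/2) = 13.727864/sin(46.0487°) = 19.068348
C = V + |VC|·bis = (19.5873,-19.7117)
T_A = V + ((C−V)·d_A)·d_A = V + 13.2343·d_A = (6.0676,-22.0935)
T_B = V + ((C−V)·d_B)·d_B = V + 13.2343·d_B = (16.7123,-6.2883)
sweep = 180° − θ = 87.9027°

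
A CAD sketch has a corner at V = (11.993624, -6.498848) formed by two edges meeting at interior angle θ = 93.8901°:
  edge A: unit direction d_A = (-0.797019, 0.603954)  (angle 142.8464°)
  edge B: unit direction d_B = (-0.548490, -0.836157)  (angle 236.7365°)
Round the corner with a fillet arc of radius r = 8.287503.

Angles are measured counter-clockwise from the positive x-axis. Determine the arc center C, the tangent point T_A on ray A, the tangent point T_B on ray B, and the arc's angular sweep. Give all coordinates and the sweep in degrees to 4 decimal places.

bisector direction at 189.7914° = (-0.985433,-0.170062)
center distance |VC| = r/sin(θ/2) = 8.287503/sin(46.9451°) = 11.341879
C = V + |VC|·bis = (0.8170,-8.4277)
T_A = V + ((C−V)·d_A)·d_A = V + 7.7431·d_A = (5.8222,-1.8224)
T_B = V + ((C−V)·d_B)·d_B = V + 7.7431·d_B = (7.7466,-12.9733)
sweep = 180° − θ = 86.1099°

center=(0.8170,-8.4277) T_A=(5.8222,-1.8224) T_B=(7.7466,-12.9733) sweep=86.1099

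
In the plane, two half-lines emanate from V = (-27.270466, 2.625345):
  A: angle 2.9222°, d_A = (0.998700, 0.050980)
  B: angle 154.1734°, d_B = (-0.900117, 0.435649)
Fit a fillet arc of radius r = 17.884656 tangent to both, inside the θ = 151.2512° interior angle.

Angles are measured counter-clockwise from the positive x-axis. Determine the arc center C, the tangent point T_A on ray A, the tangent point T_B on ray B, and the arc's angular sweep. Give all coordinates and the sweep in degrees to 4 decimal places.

center=(-23.6047,20.7204) T_A=(-22.6929,2.8590) T_B=(-31.3961,4.6221) sweep=28.7488

bisector direction at 78.5478° = (0.198550,0.980091)
center distance |VC| = r/sin(θ/2) = 17.884656/sin(75.6256°) = 18.462644
C = V + |VC|·bis = (-23.6047,20.7204)
T_A = V + ((C−V)·d_A)·d_A = V + 4.5835·d_A = (-22.6929,2.8590)
T_B = V + ((C−V)·d_B)·d_B = V + 4.5835·d_B = (-31.3961,4.6221)
sweep = 180° − θ = 28.7488°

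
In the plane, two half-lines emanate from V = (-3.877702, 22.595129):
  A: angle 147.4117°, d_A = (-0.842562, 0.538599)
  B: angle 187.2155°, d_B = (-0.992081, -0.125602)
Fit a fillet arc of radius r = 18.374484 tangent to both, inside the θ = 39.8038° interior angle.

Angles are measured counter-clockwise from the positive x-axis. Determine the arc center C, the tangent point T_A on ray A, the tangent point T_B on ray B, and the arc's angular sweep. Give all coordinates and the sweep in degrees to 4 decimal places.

center=(-56.5373,34.4494) T_A=(-46.6409,49.9310) T_B=(-54.2295,16.2204) sweep=140.1962

bisector direction at 167.3136° = (-0.975587,0.219615)
center distance |VC| = r/sin(θ/2) = 18.374484/sin(19.9019°) = 53.977394
C = V + |VC|·bis = (-56.5373,34.4494)
T_A = V + ((C−V)·d_A)·d_A = V + 50.7537·d_A = (-46.6409,49.9310)
T_B = V + ((C−V)·d_B)·d_B = V + 50.7537·d_B = (-54.2295,16.2204)
sweep = 180° − θ = 140.1962°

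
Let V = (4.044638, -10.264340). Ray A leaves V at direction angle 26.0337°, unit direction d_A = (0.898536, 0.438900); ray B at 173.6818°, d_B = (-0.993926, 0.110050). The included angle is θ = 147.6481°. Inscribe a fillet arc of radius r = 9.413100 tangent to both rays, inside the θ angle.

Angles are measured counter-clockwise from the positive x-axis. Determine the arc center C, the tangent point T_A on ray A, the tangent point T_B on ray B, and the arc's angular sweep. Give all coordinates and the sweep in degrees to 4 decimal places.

bisector direction at 99.8577° = (-0.171203,0.985236)
center distance |VC| = r/sin(θ/2) = 9.413100/sin(73.8240°) = 9.801119
C = V + |VC|·bis = (2.3667,-0.6079)
T_A = V + ((C−V)·d_A)·d_A = V + 2.7305·d_A = (6.4981,-9.0659)
T_B = V + ((C−V)·d_B)·d_B = V + 2.7305·d_B = (1.3307,-9.9639)
sweep = 180° − θ = 32.3519°

center=(2.3667,-0.6079) T_A=(6.4981,-9.0659) T_B=(1.3307,-9.9639) sweep=32.3519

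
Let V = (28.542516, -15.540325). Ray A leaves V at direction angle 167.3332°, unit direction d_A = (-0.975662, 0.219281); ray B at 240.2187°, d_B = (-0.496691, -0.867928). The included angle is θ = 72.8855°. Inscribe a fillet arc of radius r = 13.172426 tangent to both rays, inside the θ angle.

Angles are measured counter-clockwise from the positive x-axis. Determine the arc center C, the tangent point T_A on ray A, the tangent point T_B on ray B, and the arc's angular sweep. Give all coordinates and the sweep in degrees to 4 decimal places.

bisector direction at 203.7760° = (-0.915129,-0.403161)
center distance |VC| = r/sin(θ/2) = 13.172426/sin(36.4427°) = 22.175082
C = V + |VC|·bis = (8.2495,-24.4805)
T_A = V + ((C−V)·d_A)·d_A = V + 17.8388·d_A = (11.1379,-11.6286)
T_B = V + ((C−V)·d_B)·d_B = V + 17.8388·d_B = (19.6822,-31.0231)
sweep = 180° − θ = 107.1145°

center=(8.2495,-24.4805) T_A=(11.1379,-11.6286) T_B=(19.6822,-31.0231) sweep=107.1145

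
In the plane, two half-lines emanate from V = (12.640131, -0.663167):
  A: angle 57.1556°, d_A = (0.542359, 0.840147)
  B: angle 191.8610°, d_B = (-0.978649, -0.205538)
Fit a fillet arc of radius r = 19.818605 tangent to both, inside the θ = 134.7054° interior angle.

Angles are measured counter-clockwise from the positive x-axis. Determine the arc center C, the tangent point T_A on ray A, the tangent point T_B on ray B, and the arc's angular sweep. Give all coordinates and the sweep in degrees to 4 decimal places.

center=(0.4743,17.0327) T_A=(17.1248,6.2839) T_B=(4.5478,-2.3627) sweep=45.2946

bisector direction at 124.5083° = (-0.566526,0.824044)
center distance |VC| = r/sin(θ/2) = 19.818605/sin(67.3527°) = 21.474442
C = V + |VC|·bis = (0.4743,17.0327)
T_A = V + ((C−V)·d_A)·d_A = V + 8.2689·d_A = (17.1248,6.2839)
T_B = V + ((C−V)·d_B)·d_B = V + 8.2689·d_B = (4.5478,-2.3627)
sweep = 180° − θ = 45.2946°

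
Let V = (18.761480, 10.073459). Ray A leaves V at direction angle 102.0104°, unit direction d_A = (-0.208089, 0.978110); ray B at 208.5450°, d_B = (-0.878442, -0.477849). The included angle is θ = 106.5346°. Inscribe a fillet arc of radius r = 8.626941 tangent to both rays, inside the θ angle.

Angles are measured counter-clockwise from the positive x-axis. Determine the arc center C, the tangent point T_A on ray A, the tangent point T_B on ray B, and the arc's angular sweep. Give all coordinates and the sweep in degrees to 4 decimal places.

center=(8.9837,14.5753) T_A=(17.4218,16.3705) T_B=(13.1061,6.9971) sweep=73.4654

bisector direction at 155.2777° = (-0.908345,0.418221)
center distance |VC| = r/sin(θ/2) = 8.626941/sin(53.2673°) = 10.764375
C = V + |VC|·bis = (8.9837,14.5753)
T_A = V + ((C−V)·d_A)·d_A = V + 6.4380·d_A = (17.4218,16.3705)
T_B = V + ((C−V)·d_B)·d_B = V + 6.4380·d_B = (13.1061,6.9971)
sweep = 180° − θ = 73.4654°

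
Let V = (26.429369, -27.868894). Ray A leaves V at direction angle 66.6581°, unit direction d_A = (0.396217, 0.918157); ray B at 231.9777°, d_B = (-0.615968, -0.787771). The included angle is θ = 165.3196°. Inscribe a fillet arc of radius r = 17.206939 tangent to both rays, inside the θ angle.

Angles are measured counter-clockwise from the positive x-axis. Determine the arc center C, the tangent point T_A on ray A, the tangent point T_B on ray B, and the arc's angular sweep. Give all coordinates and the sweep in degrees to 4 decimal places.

bisector direction at 149.3179° = (-0.860012,0.510274)
center distance |VC| = r/sin(θ/2) = 17.206939/sin(82.6598°) = 17.349114
C = V + |VC|·bis = (11.5089,-19.0161)
T_A = V + ((C−V)·d_A)·d_A = V + 2.2165·d_A = (27.3076,-25.8338)
T_B = V + ((C−V)·d_B)·d_B = V + 2.2165·d_B = (25.0641,-29.6150)
sweep = 180° − θ = 14.6804°

center=(11.5089,-19.0161) T_A=(27.3076,-25.8338) T_B=(25.0641,-29.6150) sweep=14.6804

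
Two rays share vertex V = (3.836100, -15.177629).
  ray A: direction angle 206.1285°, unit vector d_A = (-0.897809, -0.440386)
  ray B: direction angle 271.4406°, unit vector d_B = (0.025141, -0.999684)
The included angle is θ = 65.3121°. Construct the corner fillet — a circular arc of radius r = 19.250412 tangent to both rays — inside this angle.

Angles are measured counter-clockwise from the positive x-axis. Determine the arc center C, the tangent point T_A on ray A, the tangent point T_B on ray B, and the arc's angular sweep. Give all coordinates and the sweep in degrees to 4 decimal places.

bisector direction at 238.7845° = (-0.518258,-0.855225)
center distance |VC| = r/sin(θ/2) = 19.250412/sin(32.6561°) = 35.675690
C = V + |VC|·bis = (-14.6531,-45.6884)
T_A = V + ((C−V)·d_A)·d_A = V + 30.0363·d_A = (-23.1307,-28.4052)
T_B = V + ((C−V)·d_B)·d_B = V + 30.0363·d_B = (4.5912,-45.2044)
sweep = 180° − θ = 114.6879°

center=(-14.6531,-45.6884) T_A=(-23.1307,-28.4052) T_B=(4.5912,-45.2044) sweep=114.6879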